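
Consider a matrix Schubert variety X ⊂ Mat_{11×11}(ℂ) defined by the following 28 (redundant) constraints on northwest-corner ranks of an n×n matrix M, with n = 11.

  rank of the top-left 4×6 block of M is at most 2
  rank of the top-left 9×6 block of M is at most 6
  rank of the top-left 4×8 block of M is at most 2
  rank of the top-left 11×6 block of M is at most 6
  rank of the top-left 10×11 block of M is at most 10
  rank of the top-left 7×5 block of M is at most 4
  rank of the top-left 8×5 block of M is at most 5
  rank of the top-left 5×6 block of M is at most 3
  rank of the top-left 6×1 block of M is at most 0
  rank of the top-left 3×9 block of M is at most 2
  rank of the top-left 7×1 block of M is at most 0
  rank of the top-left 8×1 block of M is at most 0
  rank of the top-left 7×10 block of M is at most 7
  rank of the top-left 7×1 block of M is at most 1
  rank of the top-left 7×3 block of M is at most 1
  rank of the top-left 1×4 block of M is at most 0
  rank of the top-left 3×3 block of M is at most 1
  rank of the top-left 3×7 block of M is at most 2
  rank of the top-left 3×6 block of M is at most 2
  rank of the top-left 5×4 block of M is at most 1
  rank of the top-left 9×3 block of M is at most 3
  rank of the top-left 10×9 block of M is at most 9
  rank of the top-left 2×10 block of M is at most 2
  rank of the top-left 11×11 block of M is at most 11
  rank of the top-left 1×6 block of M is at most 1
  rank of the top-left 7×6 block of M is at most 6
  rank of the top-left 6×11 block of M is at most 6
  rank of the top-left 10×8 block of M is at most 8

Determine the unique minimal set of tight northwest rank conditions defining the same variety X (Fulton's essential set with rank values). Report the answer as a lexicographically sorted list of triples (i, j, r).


Computing R[i][j] = min implied NW-rank bound (n=11, 28 conditions):

  i=1: 0 0 0 0 1 1 1 1 1 1 1
  i=2: 0 1 1 1 2 2 2 2 2 2 2
  i=3: 0 1 1 1 2 2 2 2 2 3 3
  i=4: 0 1 1 1 2 2 2 2 3 4 4
  i=5: 0 1 1 1 2 3 3 3 4 5 5
  i=6: 0 1 1 2 3 4 4 4 5 6 6
  i=7: 0 1 1 2 3 4 5 5 6 7 7
  i=8: 0 1 2 3 4 5 6 6 7 8 8
  i=9: 1 2 3 4 5 6 7 7 8 9 9
  i=10: 1 2 3 4 5 6 7 8 9 10 10
  i=11: 1 2 3 4 5 6 7 8 9 10 11

reading off 1-entries of Δ²R: w = (5, 2, 10, 9, 6, 4, 7, 3, 1, 8, 11).

Fulton essential set (6 of the 26 Rothe cells):

[(1, 4, 0), (3, 9, 2), (4, 8, 2), (5, 4, 1), (7, 3, 1), (8, 1, 0)]


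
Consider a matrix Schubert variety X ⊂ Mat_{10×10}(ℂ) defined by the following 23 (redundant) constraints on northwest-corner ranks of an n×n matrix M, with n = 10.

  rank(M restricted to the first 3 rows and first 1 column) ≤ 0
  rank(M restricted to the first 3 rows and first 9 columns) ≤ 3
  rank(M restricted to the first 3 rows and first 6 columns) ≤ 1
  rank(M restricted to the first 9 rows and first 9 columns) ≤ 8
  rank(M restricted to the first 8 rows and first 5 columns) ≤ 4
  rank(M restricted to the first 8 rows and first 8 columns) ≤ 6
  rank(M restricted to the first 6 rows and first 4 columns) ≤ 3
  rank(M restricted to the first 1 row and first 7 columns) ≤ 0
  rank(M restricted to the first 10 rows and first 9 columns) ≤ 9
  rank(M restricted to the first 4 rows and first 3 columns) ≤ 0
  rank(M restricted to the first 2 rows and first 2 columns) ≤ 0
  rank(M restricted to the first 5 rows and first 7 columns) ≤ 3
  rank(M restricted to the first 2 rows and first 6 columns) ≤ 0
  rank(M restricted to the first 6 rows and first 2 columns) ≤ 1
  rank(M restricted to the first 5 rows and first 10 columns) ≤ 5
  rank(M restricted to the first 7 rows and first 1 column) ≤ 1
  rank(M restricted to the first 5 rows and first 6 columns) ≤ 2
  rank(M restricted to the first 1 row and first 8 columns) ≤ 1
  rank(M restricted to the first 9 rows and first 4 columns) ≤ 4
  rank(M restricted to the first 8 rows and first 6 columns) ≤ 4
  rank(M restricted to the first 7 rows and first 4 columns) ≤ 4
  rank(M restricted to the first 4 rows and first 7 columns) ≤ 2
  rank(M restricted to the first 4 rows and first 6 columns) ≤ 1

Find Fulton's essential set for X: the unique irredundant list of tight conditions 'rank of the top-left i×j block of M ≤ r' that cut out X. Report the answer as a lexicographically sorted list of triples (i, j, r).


The tightest implied rank at each (i,j), from the 23 conditions:

  R[1]: 0 | 0 | 0 | 0 | 0 | 0 | 0 | 1 | 1 | 1
  R[2]: 0 | 0 | 0 | 0 | 0 | 0 | 1 | 2 | 2 | 2
  R[3]: 0 | 0 | 0 | 1 | 1 | 1 | 2 | 3 | 3 | 3
  R[4]: 0 | 0 | 0 | 1 | 1 | 1 | 2 | 3 | 4 | 4
  R[5]: 1 | 1 | 1 | 2 | 2 | 2 | 3 | 4 | 5 | 5
  R[6]: 1 | 1 | 2 | 3 | 3 | 3 | 4 | 5 | 6 | 6
  R[7]: 1 | 2 | 3 | 4 | 4 | 4 | 5 | 6 | 7 | 7
  R[8]: 1 | 2 | 3 | 4 | 4 | 4 | 5 | 6 | 7 | 8
  R[9]: 1 | 2 | 3 | 4 | 5 | 5 | 6 | 7 | 8 | 9
  R[10]: 1 | 2 | 3 | 4 | 5 | 6 | 7 | 8 | 9 | 10

so w = (8, 7, 4, 9, 1, 3, 2, 10, 5, 6).

|D(w)|=24, |Ess(w)|=6:

[(1, 7, 0), (2, 6, 0), (4, 3, 0), (4, 6, 1), (6, 2, 1), (8, 6, 4)]


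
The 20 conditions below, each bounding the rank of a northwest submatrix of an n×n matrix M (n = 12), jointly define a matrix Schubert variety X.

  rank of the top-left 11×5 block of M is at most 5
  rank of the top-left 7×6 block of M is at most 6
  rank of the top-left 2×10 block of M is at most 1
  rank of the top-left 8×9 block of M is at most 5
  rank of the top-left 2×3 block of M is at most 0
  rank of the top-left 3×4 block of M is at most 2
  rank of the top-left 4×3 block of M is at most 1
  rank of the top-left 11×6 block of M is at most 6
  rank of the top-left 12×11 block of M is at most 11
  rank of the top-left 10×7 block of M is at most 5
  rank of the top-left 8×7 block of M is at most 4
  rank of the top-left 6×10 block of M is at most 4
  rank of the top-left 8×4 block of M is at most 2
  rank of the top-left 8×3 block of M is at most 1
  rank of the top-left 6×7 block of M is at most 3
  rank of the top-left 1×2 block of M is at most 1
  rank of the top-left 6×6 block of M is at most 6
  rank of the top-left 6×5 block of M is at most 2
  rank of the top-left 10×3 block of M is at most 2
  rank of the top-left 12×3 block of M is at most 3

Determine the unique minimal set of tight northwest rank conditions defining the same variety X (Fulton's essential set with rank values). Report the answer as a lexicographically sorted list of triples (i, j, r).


Recovering R(i,j) via the rank-extension bound from the 20 conditions:

  0  0  0  1  1  1  1  1  1  1  1  1
  0  0  0  1  1  1  1  1  1  1  2  2
  1  1  1  2  2  2  2  2  2  2  3  3
  1  1  1  2  2  3  3  3  3  3  4  4
  1  1  1  2  2  3  3  4  4  4  5  5
  1  1  1  2  2  3  3  4  4  4  5  6
  1  1  1  2  3  4  4  5  5  5  6  7
  1  1  1  2  3  4  4  5  5  6  7  8
  1  2  2  3  4  5  5  6  6  7  8  9
  1  2  2  3  4  5  5  6  7  8  9  10
  1  2  3  4  5  6  6  7  8  9  10  11
  1  2  3  4  5  6  7  8  9  10  11  12

so w = (4, 11, 1, 6, 8, 12, 5, 10, 2, 9, 3, 7).

Rothe diagram D(w) (33 cells), 10 SE-corners (essential conditions):

[(2, 3, 0), (2, 10, 1), (6, 5, 2), (6, 7, 3), (6, 10, 4), (8, 3, 1), (8, 7, 4), (8, 9, 5), (10, 3, 2), (10, 7, 5)]


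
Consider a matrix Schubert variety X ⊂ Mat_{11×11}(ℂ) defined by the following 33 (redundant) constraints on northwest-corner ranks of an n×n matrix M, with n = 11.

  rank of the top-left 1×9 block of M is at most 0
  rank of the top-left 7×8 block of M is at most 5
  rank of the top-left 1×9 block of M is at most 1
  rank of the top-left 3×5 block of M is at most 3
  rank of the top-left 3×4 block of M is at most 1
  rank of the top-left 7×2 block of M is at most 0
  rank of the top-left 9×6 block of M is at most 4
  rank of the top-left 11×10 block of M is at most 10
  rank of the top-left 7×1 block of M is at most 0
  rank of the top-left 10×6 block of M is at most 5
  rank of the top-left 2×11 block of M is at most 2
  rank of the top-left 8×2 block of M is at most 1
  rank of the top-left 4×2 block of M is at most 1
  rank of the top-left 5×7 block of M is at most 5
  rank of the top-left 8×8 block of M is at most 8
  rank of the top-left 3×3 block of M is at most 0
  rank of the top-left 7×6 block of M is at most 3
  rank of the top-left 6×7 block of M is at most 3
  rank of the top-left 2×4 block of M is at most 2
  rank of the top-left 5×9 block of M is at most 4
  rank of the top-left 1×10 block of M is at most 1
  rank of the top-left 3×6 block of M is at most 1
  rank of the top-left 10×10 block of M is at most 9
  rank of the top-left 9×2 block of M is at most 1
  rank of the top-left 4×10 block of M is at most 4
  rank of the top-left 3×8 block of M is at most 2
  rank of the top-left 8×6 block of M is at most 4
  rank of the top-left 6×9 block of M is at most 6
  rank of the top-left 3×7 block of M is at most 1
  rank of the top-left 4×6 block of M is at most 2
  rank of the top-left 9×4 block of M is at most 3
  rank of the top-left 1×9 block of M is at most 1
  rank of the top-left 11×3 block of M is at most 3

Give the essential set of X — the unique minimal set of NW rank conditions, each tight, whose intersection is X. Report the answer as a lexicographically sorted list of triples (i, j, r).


Recovering R(i,j) via the rank-extension bound from the 33 conditions:

  i=1: 0  0  0  0  0  0  0  0  0  1  1
  i=2: 0  0  0  1  1  1  1  1  1  2  2
  i=3: 0  0  0  1  1  1  1  2  2  3  3
  i=4: 0  0  1  2  2  2  2  3  3  4  4
  i=5: 0  0  1  2  3  3  3  4  4  5  5
  i=6: 0  0  1  2  3  3  3  4  5  6  6
  i=7: 0  0  1  2  3  3  4  5  6  7  7
  i=8: 1  1  2  3  4  4  5  6  7  8  8
  i=9: 1  1  2  3  4  4  5  6  7  8  9
  i=10: 1  2  3  4  5  5  6  7  8  9  10
  i=11: 1  2  3  4  5  6  7  8  9  10  11

the unique w with this rank table is (10, 4, 8, 3, 5, 9, 7, 1, 11, 2, 6).

8 SE-corners of the 31-cell Rothe diagram give Ess(w):

[(1, 9, 0), (3, 3, 0), (3, 7, 1), (6, 7, 3), (7, 2, 0), (7, 6, 3), (9, 2, 1), (9, 6, 4)]


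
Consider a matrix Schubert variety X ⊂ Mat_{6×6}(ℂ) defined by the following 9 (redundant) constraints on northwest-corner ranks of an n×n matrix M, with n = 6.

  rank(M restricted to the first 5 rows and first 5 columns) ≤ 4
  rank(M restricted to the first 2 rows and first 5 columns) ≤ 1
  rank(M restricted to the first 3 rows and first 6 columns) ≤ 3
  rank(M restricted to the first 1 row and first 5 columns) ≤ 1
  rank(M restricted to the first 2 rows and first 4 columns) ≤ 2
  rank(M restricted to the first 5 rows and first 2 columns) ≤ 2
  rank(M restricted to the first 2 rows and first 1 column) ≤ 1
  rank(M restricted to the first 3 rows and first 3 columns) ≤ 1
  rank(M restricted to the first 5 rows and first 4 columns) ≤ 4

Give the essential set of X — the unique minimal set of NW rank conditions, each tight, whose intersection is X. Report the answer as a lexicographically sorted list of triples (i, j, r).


Rank table r_w(6×6) implied by the 9 constraints:

  i=1: 1 1 1 1 1 1
  i=2: 1 1 1 1 1 2
  i=3: 1 1 1 2 2 3
  i=4: 1 2 2 3 3 4
  i=5: 1 2 3 4 4 5
  i=6: 1 2 3 4 5 6

second differences of R give the permutation w = (1, 6, 4, 2, 3, 5).

2 SE-corners of the 6-cell Rothe diagram give Ess(w):

[(2, 5, 1), (3, 3, 1)]


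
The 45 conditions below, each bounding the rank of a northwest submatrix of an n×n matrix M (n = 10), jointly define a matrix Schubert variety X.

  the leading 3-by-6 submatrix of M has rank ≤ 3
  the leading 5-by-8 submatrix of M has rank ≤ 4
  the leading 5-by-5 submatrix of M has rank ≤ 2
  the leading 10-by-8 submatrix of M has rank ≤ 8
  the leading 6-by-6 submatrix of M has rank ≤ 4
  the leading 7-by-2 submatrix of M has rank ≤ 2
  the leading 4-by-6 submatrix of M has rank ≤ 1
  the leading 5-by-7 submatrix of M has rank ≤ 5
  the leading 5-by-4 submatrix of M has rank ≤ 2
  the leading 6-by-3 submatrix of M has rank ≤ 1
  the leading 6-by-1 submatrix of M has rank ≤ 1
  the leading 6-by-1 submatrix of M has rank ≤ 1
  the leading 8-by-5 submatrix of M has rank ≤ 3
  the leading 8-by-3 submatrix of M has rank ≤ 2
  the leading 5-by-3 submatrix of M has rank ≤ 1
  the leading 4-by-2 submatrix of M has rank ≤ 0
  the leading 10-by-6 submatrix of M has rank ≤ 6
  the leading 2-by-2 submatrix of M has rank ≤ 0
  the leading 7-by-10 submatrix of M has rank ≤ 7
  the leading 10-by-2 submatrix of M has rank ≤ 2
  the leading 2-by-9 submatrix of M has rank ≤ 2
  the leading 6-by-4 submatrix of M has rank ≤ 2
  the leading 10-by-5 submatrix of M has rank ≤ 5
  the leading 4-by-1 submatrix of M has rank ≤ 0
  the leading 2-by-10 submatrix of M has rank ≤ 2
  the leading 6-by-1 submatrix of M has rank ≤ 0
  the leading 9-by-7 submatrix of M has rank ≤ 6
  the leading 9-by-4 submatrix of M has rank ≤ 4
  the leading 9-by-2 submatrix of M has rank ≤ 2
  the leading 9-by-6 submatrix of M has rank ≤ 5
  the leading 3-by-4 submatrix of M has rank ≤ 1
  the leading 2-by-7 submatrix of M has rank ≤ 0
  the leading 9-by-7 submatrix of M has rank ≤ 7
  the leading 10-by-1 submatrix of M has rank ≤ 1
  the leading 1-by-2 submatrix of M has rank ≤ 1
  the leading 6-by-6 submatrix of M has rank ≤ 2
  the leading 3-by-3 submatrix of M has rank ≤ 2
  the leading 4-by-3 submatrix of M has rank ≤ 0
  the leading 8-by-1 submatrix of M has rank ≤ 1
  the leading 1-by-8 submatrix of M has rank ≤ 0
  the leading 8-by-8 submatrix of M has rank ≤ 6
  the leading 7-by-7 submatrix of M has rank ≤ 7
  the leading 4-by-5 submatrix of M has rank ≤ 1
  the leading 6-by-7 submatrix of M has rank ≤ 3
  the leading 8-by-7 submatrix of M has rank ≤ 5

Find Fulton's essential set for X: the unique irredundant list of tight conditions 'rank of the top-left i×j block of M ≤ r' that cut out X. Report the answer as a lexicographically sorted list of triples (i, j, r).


Propagating the 45 rank bounds to every northwest block:

  0  0  0  0  0  0  0  0  1  1
  0  0  0  0  0  0  0  1  2  2
  0  0  0  1  1  1  1  2  3  3
  0  0  0  1  1  1  2  3  4  4
  0  1  1  2  2  2  3  4  5  5
  0  1  1  2  2  2  3  4  5  6
  1  2  2  3  3  3  4  5  6  7
  1  2  2  3  3  4  5  6  7  8
  1  2  3  4  4  5  6  7  8  9
  1  2  3  4  5  6  7  8  9  10

so w = (9, 8, 4, 7, 2, 10, 1, 6, 3, 5).

D(w) has 30 cells with 9 SE-corners; essential set:

[(1, 8, 0), (2, 7, 0), (4, 3, 0), (4, 6, 1), (6, 1, 0), (6, 3, 1), (6, 6, 2), (8, 3, 2), (8, 5, 3)]


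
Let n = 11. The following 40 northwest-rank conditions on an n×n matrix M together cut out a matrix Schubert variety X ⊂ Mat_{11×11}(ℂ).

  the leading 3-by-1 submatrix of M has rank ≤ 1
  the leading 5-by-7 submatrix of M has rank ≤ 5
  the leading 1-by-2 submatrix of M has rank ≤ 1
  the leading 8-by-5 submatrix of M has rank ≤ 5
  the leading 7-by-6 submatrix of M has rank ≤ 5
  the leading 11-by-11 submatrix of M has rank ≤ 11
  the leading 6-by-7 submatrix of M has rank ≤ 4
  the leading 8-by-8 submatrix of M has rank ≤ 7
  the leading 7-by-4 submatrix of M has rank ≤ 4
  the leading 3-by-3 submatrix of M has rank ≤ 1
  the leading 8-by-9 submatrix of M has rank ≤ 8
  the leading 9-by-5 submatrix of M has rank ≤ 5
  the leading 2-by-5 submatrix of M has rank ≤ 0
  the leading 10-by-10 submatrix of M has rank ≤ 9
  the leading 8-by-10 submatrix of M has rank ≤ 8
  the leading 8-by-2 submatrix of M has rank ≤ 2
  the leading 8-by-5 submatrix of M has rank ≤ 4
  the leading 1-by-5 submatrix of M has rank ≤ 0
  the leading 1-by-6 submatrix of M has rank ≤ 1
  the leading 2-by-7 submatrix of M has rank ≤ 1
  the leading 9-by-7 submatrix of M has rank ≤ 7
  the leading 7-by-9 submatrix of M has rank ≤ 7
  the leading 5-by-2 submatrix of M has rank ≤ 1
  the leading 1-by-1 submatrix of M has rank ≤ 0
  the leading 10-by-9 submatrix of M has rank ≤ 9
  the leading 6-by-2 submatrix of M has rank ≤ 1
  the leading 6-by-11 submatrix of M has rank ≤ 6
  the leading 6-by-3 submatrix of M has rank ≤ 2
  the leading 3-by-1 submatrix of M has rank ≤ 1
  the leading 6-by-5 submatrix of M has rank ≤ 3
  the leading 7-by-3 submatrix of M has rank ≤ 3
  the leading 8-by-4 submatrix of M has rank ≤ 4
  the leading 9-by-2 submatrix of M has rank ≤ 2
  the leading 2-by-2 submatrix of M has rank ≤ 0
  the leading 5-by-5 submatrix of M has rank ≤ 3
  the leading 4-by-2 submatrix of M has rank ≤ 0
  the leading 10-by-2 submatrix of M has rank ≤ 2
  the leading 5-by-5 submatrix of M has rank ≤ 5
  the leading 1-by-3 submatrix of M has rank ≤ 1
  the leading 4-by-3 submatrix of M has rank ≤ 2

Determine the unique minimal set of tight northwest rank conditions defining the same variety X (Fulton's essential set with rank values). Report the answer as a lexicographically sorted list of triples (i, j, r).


Computing R[i][j] = min implied NW-rank bound (n=11, 40 conditions):

  R[1]: 0 0 0 0 0 1 1 1 1 1 1
  R[2]: 0 0 0 0 0 1 1 2 2 2 2
  R[3]: 0 0 1 1 1 2 2 3 3 3 3
  R[4]: 0 0 1 2 2 3 3 4 4 4 4
  R[5]: 1 1 2 3 3 4 4 5 5 5 5
  R[6]: 1 1 2 3 3 4 4 5 6 6 6
  R[7]: 1 2 3 4 4 5 5 6 7 7 7
  R[8]: 1 2 3 4 4 5 6 7 8 8 8
  R[9]: 1 2 3 4 5 6 7 8 9 9 9
  R[10]: 1 2 3 4 5 6 7 8 9 9 10
  R[11]: 1 2 3 4 5 6 7 8 9 10 11

so w = (6, 8, 3, 4, 1, 9, 2, 7, 5, 11, 10).

ℓ(w)=20; the 8 essential cells (i,j,r):

[(2, 5, 0), (2, 7, 1), (4, 2, 0), (6, 2, 1), (6, 5, 3), (6, 7, 4), (8, 5, 4), (10, 10, 9)]


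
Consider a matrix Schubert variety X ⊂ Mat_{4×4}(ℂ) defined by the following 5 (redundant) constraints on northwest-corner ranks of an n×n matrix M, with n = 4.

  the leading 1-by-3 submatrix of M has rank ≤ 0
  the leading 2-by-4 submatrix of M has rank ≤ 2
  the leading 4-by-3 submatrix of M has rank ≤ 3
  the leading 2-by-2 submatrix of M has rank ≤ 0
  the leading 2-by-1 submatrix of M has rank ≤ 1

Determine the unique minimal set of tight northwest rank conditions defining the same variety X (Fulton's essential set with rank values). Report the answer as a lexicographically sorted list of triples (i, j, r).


Reconstructing r_w from the 5 given conditions:

  i=1: 0, 0, 0, 1
  i=2: 0, 0, 1, 2
  i=3: 1, 1, 2, 3
  i=4: 1, 2, 3, 4

hence w(1..4) = (4, 3, 1, 2).

Fulton essential set (2 of the 5 Rothe cells):

[(1, 3, 0), (2, 2, 0)]


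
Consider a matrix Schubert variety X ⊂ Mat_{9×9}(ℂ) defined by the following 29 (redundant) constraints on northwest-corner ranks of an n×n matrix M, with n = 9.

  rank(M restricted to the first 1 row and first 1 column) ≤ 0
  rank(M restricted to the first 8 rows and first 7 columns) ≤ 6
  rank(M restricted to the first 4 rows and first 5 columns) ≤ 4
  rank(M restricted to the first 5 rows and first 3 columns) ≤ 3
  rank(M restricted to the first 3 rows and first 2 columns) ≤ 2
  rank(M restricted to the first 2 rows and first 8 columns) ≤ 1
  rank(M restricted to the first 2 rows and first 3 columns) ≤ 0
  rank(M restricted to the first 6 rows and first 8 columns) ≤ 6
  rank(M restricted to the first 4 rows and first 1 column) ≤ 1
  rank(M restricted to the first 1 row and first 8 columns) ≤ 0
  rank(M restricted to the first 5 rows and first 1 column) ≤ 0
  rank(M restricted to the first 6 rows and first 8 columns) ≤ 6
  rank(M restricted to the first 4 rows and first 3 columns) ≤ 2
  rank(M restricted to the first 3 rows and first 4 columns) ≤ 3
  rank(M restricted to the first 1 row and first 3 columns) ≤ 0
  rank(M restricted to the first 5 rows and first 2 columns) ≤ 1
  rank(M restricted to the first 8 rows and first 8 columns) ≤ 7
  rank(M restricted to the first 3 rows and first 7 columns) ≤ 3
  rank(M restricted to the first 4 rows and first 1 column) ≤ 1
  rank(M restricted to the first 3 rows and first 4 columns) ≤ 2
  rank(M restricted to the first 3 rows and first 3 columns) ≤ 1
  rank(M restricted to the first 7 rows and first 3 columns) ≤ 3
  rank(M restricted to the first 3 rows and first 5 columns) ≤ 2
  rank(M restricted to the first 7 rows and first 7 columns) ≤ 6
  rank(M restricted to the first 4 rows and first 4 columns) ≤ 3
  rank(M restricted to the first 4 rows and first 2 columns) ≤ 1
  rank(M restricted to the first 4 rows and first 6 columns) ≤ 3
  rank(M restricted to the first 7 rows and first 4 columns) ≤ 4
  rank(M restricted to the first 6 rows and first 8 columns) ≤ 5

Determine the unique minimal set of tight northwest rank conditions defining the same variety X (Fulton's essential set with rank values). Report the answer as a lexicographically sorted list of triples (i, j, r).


Rank table r_w(9×9) implied by the 29 constraints:

  i=1: 0 0 0 0 0 0 0 0 1
  i=2: 0 0 0 1 1 1 1 1 2
  i=3: 0 1 1 2 2 2 2 2 3
  i=4: 0 1 2 3 3 3 3 3 4
  i=5: 0 1 2 3 4 4 4 4 5
  i=6: 1 2 3 4 5 5 5 5 6
  i=7: 1 2 3 4 5 6 6 6 7
  i=8: 1 2 3 4 5 6 6 7 8
  i=9: 1 2 3 4 5 6 7 8 9

second differences of R give the permutation w = (9, 4, 2, 3, 5, 1, 6, 8, 7).

Fulton essential set (4 of the 15 Rothe cells):

[(1, 8, 0), (2, 3, 0), (5, 1, 0), (8, 7, 6)]


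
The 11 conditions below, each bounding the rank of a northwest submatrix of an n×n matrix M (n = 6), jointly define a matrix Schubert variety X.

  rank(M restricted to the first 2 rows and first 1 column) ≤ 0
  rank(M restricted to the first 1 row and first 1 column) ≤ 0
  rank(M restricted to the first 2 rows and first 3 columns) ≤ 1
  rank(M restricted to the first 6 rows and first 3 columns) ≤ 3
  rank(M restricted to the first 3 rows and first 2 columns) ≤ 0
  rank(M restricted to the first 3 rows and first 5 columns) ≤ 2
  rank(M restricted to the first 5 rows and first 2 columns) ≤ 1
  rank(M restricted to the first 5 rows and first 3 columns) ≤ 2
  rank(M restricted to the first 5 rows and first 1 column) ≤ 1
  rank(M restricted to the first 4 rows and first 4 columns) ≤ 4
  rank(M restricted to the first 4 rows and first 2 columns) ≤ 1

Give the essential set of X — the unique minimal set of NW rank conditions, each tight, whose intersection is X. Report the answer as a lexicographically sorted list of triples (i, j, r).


Recovering R(i,j) via the rank-extension bound from the 11 conditions:

  row 1: 0 0 1 1 1 1
  row 2: 0 0 1 2 2 2
  row 3: 0 0 1 2 2 3
  row 4: 1 1 2 3 3 4
  row 5: 1 1 2 3 4 5
  row 6: 1 2 3 4 5 6

reading off 1-entries of Δ²R: w = (3, 4, 6, 1, 5, 2).

Rothe diagram D(w) (8 cells), 3 SE-corners (essential conditions):

[(3, 2, 0), (3, 5, 2), (5, 2, 1)]


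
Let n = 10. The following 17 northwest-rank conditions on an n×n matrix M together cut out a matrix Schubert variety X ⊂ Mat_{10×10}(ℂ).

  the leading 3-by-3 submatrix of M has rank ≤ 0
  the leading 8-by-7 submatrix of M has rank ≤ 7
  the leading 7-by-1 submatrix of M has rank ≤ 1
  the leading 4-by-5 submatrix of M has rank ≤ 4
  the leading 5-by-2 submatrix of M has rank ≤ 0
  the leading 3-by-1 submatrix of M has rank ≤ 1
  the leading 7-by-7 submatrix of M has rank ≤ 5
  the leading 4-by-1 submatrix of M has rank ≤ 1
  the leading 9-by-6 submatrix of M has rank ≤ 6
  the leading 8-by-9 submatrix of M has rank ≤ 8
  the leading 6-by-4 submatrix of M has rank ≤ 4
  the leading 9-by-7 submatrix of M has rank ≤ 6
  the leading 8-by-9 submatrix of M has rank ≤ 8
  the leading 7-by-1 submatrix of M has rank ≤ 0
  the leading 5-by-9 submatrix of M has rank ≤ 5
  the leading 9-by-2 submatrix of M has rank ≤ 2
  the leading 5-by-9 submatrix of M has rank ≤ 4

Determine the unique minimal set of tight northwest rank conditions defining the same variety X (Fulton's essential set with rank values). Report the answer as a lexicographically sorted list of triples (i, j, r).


Rank table r_w(10×10) implied by the 17 constraints:

  row 1: 0 0 0 1 1 1 1 1 1 1
  row 2: 0 0 0 1 2 2 2 2 2 2
  row 3: 0 0 0 1 2 3 3 3 3 3
  row 4: 0 0 1 2 3 4 4 4 4 4
  row 5: 0 0 1 2 3 4 4 4 4 5
  row 6: 0 1 2 3 4 5 5 5 5 6
  row 7: 0 1 2 3 4 5 5 6 6 7
  row 8: 1 2 3 4 5 6 6 7 7 8
  row 9: 1 2 3 4 5 6 6 7 8 9
  row 10: 1 2 3 4 5 6 7 8 9 10

so w = (4, 5, 6, 3, 10, 2, 8, 1, 9, 7).

6 SE-corners of the 20-cell Rothe diagram give Ess(w):

[(3, 3, 0), (5, 2, 0), (5, 9, 4), (7, 1, 0), (7, 7, 5), (9, 7, 6)]


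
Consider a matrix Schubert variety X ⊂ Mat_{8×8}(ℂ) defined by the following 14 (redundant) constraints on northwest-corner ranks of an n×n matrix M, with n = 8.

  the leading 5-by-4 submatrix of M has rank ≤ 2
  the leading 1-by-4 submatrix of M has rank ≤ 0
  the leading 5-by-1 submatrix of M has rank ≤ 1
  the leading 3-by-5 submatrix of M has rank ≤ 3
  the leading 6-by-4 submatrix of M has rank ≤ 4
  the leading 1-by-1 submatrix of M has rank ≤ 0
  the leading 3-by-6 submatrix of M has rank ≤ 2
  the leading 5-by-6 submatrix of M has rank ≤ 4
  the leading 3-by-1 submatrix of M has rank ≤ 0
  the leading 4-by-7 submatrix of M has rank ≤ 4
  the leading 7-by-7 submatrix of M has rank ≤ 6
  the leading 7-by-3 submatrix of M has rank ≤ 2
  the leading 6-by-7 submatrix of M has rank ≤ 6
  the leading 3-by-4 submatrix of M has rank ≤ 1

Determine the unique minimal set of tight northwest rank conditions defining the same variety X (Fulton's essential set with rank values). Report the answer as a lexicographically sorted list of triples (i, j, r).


Computing R[i][j] = min implied NW-rank bound (n=8, 14 conditions):

  row 1: 0 | 0 | 0 | 0 | 1 | 1 | 1 | 1
  row 2: 0 | 1 | 1 | 1 | 2 | 2 | 2 | 2
  row 3: 0 | 1 | 1 | 1 | 2 | 2 | 3 | 3
  row 4: 1 | 2 | 2 | 2 | 3 | 3 | 4 | 4
  row 5: 1 | 2 | 2 | 2 | 3 | 4 | 5 | 5
  row 6: 1 | 2 | 2 | 3 | 4 | 5 | 6 | 6
  row 7: 1 | 2 | 2 | 3 | 4 | 5 | 6 | 7
  row 8: 1 | 2 | 3 | 4 | 5 | 6 | 7 | 8

reading off 1-entries of Δ²R: w = (5, 2, 7, 1, 6, 4, 8, 3).

6 SE-corners of the 13-cell Rothe diagram give Ess(w):

[(1, 4, 0), (3, 1, 0), (3, 4, 1), (3, 6, 2), (5, 4, 2), (7, 3, 2)]


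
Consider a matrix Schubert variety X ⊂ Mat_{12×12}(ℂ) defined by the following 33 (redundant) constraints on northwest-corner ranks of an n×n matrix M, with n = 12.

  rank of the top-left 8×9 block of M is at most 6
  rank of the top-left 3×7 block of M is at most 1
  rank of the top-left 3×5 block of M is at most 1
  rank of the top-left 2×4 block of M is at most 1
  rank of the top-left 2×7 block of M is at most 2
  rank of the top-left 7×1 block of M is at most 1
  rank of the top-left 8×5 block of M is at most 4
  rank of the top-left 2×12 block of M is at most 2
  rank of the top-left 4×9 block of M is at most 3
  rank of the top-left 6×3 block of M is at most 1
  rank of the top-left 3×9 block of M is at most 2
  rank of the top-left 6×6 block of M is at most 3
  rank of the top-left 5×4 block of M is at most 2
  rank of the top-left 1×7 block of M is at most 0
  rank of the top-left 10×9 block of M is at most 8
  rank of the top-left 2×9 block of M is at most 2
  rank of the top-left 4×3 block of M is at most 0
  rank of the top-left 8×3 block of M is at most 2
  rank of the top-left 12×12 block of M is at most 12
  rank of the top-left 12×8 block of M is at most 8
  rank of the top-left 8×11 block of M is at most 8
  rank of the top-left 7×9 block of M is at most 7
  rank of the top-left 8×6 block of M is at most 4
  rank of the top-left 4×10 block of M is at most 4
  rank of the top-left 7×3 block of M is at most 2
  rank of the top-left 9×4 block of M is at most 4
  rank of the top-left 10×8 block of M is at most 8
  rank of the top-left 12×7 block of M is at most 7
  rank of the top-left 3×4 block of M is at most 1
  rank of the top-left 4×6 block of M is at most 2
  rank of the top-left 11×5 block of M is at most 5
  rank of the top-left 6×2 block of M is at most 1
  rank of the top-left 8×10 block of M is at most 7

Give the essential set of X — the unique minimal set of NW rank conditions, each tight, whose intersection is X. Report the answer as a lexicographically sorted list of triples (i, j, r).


Rank table r_w(12×12) implied by the 33 constraints:

  i=1: 0 | 0 | 0 | 0 | 0 | 0 | 0 | 1 | 1 | 1 | 1 | 1
  i=2: 0 | 0 | 0 | 1 | 1 | 1 | 1 | 2 | 2 | 2 | 2 | 2
  i=3: 0 | 0 | 0 | 1 | 1 | 1 | 1 | 2 | 2 | 3 | 3 | 3
  i=4: 0 | 0 | 0 | 1 | 2 | 2 | 2 | 3 | 3 | 4 | 4 | 4
  i=5: 1 | 1 | 1 | 2 | 3 | 3 | 3 | 4 | 4 | 5 | 5 | 5
  i=6: 1 | 1 | 1 | 2 | 3 | 3 | 4 | 5 | 5 | 6 | 6 | 6
  i=7: 1 | 2 | 2 | 3 | 4 | 4 | 5 | 6 | 6 | 7 | 7 | 7
  i=8: 1 | 2 | 2 | 3 | 4 | 4 | 5 | 6 | 6 | 7 | 8 | 8
  i=9: 1 | 2 | 3 | 4 | 5 | 5 | 6 | 7 | 7 | 8 | 9 | 9
  i=10: 1 | 2 | 3 | 4 | 5 | 6 | 7 | 8 | 8 | 9 | 10 | 10
  i=11: 1 | 2 | 3 | 4 | 5 | 6 | 7 | 8 | 9 | 10 | 11 | 11
  i=12: 1 | 2 | 3 | 4 | 5 | 6 | 7 | 8 | 9 | 10 | 11 | 12

so w = (8, 4, 10, 5, 1, 7, 2, 11, 3, 6, 9, 12).

D(w) has 26 cells with 9 SE-corners; essential set:

[(1, 7, 0), (3, 7, 1), (3, 9, 2), (4, 3, 0), (6, 3, 1), (6, 6, 3), (8, 3, 2), (8, 6, 4), (8, 9, 6)]


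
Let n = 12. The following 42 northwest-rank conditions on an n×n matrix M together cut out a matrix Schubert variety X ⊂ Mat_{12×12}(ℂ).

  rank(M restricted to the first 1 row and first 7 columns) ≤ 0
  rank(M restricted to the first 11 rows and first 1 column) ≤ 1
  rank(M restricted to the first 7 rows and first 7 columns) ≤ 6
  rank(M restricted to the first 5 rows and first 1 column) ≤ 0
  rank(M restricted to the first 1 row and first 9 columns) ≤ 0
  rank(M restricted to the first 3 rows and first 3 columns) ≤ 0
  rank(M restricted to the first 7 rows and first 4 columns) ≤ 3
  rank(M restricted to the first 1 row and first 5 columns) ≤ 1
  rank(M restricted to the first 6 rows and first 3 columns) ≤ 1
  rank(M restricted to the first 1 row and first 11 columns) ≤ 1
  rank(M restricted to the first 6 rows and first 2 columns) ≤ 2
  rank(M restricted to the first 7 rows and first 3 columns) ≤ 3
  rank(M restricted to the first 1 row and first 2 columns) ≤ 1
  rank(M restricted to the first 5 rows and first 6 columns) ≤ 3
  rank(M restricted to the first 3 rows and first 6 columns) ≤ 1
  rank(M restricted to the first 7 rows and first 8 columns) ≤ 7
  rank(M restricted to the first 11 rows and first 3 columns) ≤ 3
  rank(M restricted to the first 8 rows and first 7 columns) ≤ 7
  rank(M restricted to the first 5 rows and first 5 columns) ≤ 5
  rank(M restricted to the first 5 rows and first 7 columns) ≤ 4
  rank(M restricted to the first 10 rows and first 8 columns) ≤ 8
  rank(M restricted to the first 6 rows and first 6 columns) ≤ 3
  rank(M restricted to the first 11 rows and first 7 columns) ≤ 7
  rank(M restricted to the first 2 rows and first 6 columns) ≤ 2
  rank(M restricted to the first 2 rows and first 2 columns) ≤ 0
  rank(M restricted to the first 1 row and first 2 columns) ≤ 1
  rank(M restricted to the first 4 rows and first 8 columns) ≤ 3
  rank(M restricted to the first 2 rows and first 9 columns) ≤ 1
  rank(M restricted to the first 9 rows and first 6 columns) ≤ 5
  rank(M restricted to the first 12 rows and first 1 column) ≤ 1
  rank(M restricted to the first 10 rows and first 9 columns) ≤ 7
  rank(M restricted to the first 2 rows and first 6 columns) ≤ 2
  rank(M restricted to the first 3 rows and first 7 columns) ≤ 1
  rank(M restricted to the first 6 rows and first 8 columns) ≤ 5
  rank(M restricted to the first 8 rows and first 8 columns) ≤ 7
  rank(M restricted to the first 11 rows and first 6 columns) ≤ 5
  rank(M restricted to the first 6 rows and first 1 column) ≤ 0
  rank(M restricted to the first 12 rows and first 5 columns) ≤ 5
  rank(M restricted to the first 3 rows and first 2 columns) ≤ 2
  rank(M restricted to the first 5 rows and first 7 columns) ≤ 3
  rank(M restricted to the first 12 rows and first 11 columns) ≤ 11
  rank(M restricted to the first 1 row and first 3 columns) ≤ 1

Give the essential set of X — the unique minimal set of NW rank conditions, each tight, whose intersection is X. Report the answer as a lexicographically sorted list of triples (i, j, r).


Reconstructing r_w from the 42 given conditions:

  i=1: 0 0 0 0 0 0 0 0 0 1 1 1
  i=2: 0 0 0 1 1 1 1 1 1 2 2 2
  i=3: 0 0 0 1 1 1 1 2 2 3 3 3
  i=4: 0 1 1 2 2 2 2 3 3 4 4 4
  i=5: 0 1 1 2 3 3 3 4 4 5 5 5
  i=6: 0 1 1 2 3 3 4 5 5 6 6 6
  i=7: 1 2 2 3 4 4 5 6 6 7 7 7
  i=8: 1 2 3 4 5 5 6 7 7 8 8 8
  i=9: 1 2 3 4 5 5 6 7 7 8 9 9
  i=10: 1 2 3 4 5 5 6 7 7 8 9 10
  i=11: 1 2 3 4 5 5 6 7 8 9 10 11
  i=12: 1 2 3 4 5 6 7 8 9 10 11 12

second differences of R give the permutation w = (10, 4, 8, 2, 5, 7, 1, 3, 11, 12, 9, 6).

D(w) has 29 cells with 8 SE-corners; essential set:

[(1, 9, 0), (3, 3, 0), (3, 7, 1), (6, 1, 0), (6, 3, 1), (6, 6, 3), (10, 9, 7), (11, 6, 5)]


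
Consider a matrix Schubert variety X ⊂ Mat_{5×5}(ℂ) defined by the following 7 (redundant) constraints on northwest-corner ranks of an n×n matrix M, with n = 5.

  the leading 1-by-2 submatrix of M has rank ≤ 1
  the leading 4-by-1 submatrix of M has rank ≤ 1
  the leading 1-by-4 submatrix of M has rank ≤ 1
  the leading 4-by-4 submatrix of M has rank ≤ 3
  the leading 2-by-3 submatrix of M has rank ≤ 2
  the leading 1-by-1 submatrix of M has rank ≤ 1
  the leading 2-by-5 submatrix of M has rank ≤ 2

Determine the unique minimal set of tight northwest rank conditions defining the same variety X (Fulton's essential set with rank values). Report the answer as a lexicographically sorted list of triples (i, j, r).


Recovering R(i,j) via the rank-extension bound from the 7 conditions:

  row 1: 1, 1, 1, 1, 1
  row 2: 1, 2, 2, 2, 2
  row 3: 1, 2, 3, 3, 3
  row 4: 1, 2, 3, 3, 4
  row 5: 1, 2, 3, 4, 5

reading off 1-entries of Δ²R: w = (1, 2, 3, 5, 4).

D(w) has 1 cell with 1 SE-corner; essential set:

[(4, 4, 3)]


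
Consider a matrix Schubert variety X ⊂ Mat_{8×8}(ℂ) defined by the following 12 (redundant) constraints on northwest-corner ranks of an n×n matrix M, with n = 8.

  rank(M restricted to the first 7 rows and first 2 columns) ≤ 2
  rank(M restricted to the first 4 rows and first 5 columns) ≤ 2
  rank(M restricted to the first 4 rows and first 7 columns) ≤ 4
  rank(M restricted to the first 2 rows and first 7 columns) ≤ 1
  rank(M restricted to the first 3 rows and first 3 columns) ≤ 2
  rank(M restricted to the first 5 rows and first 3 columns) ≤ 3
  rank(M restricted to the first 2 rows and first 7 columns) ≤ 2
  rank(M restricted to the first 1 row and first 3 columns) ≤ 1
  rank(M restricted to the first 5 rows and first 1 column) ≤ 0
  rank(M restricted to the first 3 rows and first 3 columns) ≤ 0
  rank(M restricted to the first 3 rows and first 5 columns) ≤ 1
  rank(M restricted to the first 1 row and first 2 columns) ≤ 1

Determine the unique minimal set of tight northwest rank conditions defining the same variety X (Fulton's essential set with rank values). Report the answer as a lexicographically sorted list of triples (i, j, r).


Reconstructing r_w from the 12 given conditions:

  0 0 0 1 1 1 1 1
  0 0 0 1 1 1 1 2
  0 0 0 1 1 2 2 3
  0 1 1 2 2 3 3 4
  0 1 2 3 3 4 4 5
  1 2 3 4 4 5 5 6
  1 2 3 4 5 6 6 7
  1 2 3 4 5 6 7 8

reading off 1-entries of Δ²R: w = (4, 8, 6, 2, 3, 1, 5, 7).

Rothe diagram D(w) (15 cells), 4 SE-corners (essential conditions):

[(2, 7, 1), (3, 3, 0), (3, 5, 1), (5, 1, 0)]


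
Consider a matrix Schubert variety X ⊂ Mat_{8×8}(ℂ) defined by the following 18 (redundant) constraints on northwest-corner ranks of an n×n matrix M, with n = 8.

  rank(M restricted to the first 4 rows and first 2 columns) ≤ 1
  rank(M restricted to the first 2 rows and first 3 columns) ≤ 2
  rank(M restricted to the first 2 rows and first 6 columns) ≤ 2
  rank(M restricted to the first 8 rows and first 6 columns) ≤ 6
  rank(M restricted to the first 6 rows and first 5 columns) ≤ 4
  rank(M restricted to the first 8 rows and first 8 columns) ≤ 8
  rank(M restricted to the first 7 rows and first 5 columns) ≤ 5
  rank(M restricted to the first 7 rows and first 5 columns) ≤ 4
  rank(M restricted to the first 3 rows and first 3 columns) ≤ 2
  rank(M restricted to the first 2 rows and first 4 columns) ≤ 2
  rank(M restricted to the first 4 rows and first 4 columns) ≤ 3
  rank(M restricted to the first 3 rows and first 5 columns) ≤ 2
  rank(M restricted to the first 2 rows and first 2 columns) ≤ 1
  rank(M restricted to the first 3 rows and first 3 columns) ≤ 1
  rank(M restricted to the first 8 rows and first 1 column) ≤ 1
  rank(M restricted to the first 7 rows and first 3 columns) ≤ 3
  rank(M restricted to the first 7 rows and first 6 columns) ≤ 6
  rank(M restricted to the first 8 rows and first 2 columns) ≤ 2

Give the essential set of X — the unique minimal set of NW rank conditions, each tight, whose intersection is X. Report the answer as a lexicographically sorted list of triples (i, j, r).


Computing R[i][j] = min implied NW-rank bound (n=8, 18 conditions):

  row 1: 1  1  1  1  1  1  1  1
  row 2: 1  1  1  2  2  2  2  2
  row 3: 1  1  1  2  2  3  3  3
  row 4: 1  1  2  3  3  4  4  4
  row 5: 1  2  3  4  4  5  5  5
  row 6: 1  2  3  4  4  5  6  6
  row 7: 1  2  3  4  4  5  6  7
  row 8: 1  2  3  4  5  6  7  8

second differences of R give the permutation w = (1, 4, 6, 3, 2, 7, 8, 5).

Rothe diagram D(w) (8 cells), 4 SE-corners (essential conditions):

[(3, 3, 1), (3, 5, 2), (4, 2, 1), (7, 5, 4)]


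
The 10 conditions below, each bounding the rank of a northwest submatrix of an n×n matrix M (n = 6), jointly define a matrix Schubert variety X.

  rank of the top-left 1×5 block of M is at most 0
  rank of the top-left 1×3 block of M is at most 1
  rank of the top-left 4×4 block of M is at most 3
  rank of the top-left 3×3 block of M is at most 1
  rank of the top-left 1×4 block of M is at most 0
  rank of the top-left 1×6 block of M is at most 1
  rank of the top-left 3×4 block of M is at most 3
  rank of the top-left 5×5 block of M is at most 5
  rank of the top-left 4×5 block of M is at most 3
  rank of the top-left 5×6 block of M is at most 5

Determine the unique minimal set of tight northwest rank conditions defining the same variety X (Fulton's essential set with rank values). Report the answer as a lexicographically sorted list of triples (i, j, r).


Reconstructing r_w from the 10 given conditions:

  row 1: 0, 0, 0, 0, 0, 1
  row 2: 1, 1, 1, 1, 1, 2
  row 3: 1, 1, 1, 2, 2, 3
  row 4: 1, 2, 2, 3, 3, 4
  row 5: 1, 2, 3, 4, 4, 5
  row 6: 1, 2, 3, 4, 5, 6

giving w = (6, 1, 4, 2, 3, 5) via Δ²R.

Fulton essential set (2 of the 7 Rothe cells):

[(1, 5, 0), (3, 3, 1)]


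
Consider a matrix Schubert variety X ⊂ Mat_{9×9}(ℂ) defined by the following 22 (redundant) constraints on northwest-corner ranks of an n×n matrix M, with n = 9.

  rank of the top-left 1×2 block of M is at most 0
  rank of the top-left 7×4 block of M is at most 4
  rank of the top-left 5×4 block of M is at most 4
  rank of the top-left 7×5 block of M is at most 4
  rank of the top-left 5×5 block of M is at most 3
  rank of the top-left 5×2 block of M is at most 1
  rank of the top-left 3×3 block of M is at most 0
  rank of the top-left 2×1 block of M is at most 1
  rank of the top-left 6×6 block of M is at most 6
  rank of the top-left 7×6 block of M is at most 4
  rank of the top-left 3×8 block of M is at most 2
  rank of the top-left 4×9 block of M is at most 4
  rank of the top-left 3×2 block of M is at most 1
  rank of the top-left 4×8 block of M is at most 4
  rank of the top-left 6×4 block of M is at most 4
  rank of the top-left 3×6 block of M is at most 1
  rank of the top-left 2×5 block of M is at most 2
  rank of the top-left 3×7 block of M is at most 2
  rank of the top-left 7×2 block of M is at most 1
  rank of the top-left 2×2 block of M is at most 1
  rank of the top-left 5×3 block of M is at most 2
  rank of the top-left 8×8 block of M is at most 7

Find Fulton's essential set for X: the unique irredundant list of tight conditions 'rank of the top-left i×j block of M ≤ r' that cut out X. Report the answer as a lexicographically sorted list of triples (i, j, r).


Propagating the 22 rank bounds to every northwest block:

  i=1: 0  0  0  1  1  1  1  1  1
  i=2: 0  0  0  1  1  1  2  2  2
  i=3: 0  0  0  1  1  1  2  2  3
  i=4: 1  1  1  2  2  2  3  3  4
  i=5: 1  1  2  3  3  3  4  4  5
  i=6: 1  1  2  3  4  4  5  5  6
  i=7: 1  1  2  3  4  4  5  6  7
  i=8: 1  2  3  4  5  5  6  7  8
  i=9: 1  2  3  4  5  6  7  8  9

so w = (4, 7, 9, 1, 3, 5, 8, 2, 6).

ℓ(w)=18; the 5 essential cells (i,j,r):

[(3, 3, 0), (3, 6, 1), (3, 8, 2), (7, 2, 1), (7, 6, 4)]
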